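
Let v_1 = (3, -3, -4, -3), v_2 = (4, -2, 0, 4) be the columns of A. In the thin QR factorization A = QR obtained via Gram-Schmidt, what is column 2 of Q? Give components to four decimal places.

q_2 = (0.6040, -0.2667, 0.0941, 0.7451)

v_1 = (3, -3, -4, -3); ‖v_1‖ = 6.5574, so q_1 = (0.4575, -0.4575, -0.6100, -0.4575).
q_1·v_2 = 0.4575·4 + (-0.4575)·(-2) + (-0.6100)·0 + (-0.4575)·4 = 0.9150.
u_2 = v_2 − 0.9150·q_1 = (3.5814, -1.5814, 0.5581, 4.4186).
‖u_2‖ = 5.9298, so q_2 = (0.6040, -0.2667, 0.0941, 0.7451).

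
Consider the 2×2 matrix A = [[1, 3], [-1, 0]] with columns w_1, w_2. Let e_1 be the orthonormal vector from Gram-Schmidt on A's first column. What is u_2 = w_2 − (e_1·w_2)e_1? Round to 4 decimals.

u_2 = (1.5000, 1.5000)

w_1 = (1, -1); ‖w_1‖ = 1.4142, so e_1 = (0.7071, -0.7071).
e_1·w_2 = 0.7071·3 + (-0.7071)·0 = 2.1213.
u_2 = w_2 − 2.1213·e_1 = (1.5000, 1.5000).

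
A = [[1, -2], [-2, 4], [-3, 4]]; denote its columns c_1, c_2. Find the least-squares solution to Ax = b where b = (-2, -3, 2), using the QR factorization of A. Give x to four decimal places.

e_1 = c_1/‖c_1‖ = (1, -2, -3)/3.7417 = (0.2673, -0.5345, -0.8018).
r_{12} = e_1·c_2 = -5.8797.
u_2 = c_2 + 5.8797·e_1 = (-0.4286, 0.8571, -0.7143).
‖u_2‖ = 1.1952, so e_2 = (-0.3586, 0.7171, -0.5976).
Qᵀb = (-0.5345, -2.6295).
Back-substitute: x_2 = -2.6295/1.1952 = -2.2000.
x_1 = (-0.5345 + 5.8797·(-2.2000))/3.7417 = -3.6000.

x = (-3.6000, -2.2000)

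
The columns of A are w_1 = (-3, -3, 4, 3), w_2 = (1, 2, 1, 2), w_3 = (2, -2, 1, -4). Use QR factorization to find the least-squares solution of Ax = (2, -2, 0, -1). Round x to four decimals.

e_1 = w_1/‖w_1‖ = (-3, -3, 4, 3)/6.5574 = (-0.4575, -0.4575, 0.6100, 0.4575).
r_{12} = e_1·w_2 = 0.1525.
u_2 = w_2 − 0.1525·e_1 = (1.0698, 2.0698, 0.9070, 1.9302).
‖u_2‖ = 3.1586, so e_2 = (0.3387, 0.6553, 0.2871, 0.6111).
r_{13} = e_1·w_3 = -1.2200; r_{23} = e_2·w_3 = -2.7905.
u_3 = w_3 + 1.2200·e_1 + 2.7905·e_2 = (2.3869, -0.7296, 2.5455, -1.7366).
‖u_3‖ = 3.9655, so e_3 = (0.6019, -0.1840, 0.6419, -0.4379).
Qᵀb = (-0.4575, -1.2443, 2.0098).
Back-substitute: x_3 = 2.0098/3.9655 = 0.5068.
x_2 = (-1.2443 + 2.7905·0.5068)/3.1586 = 0.0538.
x_1 = (-0.4575 − 0.1525·0.0538 + 1.2200·0.5068)/6.5574 = 0.0233.

x = (0.0233, 0.0538, 0.5068)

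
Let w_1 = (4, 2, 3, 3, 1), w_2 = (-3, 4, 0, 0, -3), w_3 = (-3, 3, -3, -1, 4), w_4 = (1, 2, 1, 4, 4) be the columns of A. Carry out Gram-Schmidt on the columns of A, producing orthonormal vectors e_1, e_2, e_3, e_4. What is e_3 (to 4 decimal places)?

w_1 = (4, 2, 3, 3, 1); ‖w_1‖ = 6.2450, so e_1 = (0.6405, 0.3203, 0.4804, 0.4804, 0.1601).
e_1·w_2 = 0.6405·(-3) + 0.3203·4 + 0.4804·0 + 0.4804·0 + 0.1601·(-3) = -1.1209.
u_2 = w_2 + 1.1209·e_1 = (-2.2821, 4.3590, 0.5385, 0.5385, -2.8205).
‖u_2‖ = 5.7222, so e_2 = (-0.3988, 0.7618, 0.0941, 0.0941, -0.4929).
e_1·w_3 = 0.6405·(-3) + 0.3203·3 + 0.4804·(-3) + 0.4804·(-1) + 0.1601·4 = -2.2418; e_2·w_3 = (-0.3988)·(-3) + 0.7618·3 + 0.0941·(-3) + 0.0941·(-1) + (-0.4929)·4 = 1.1337.
u_3 = w_3 + 2.2418·e_1 − 1.1337·e_2 = (-1.1120, 2.8543, -2.0298, -0.0298, 4.9178).
‖u_3‖ = 6.1391, so e_3 = (-0.1811, 0.4649, -0.3306, -0.0048, 0.8011).

e_3 = (-0.1811, 0.4649, -0.3306, -0.0048, 0.8011)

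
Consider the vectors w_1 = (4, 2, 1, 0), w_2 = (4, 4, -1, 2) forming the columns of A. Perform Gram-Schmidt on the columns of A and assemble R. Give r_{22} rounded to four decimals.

e_1 = w_1/‖w_1‖ = (4, 2, 1, 0)/4.5826 = (0.8729, 0.4364, 0.2182, 0.0000).
r_{12} = e_1·w_2 = 5.0190.
u_2 = w_2 − 5.0190·e_1 = (-0.3810, 1.8095, -2.0952, 2.0000).
r_{22} = ‖u_2‖ = 3.4365.

r_{22} = 3.4365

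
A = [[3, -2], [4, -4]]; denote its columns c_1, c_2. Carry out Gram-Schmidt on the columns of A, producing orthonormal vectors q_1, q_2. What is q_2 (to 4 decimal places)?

q_2 = (0.8000, -0.6000)

q_1 = c_1/‖c_1‖ = (3, 4)/5.0000 = (0.6000, 0.8000).
r_{12} = q_1·c_2 = -4.4000.
u_2 = c_2 + 4.4000·q_1 = (0.6400, -0.4800).
‖u_2‖ = 0.8000, so q_2 = (0.8000, -0.6000).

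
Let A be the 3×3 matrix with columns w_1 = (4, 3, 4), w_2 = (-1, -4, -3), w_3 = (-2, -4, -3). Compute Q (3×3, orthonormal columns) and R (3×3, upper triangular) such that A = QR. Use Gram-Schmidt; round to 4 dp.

q_1 = w_1/‖w_1‖ = (4, 3, 4)/6.4031 = (0.6247, 0.4685, 0.6247).
r_{12} = q_1·w_2 = -4.3729.
u_2 = w_2 + 4.3729·q_1 = (1.7317, -1.9512, -0.2683).
‖u_2‖ = 2.6226, so q_2 = (0.6603, -0.7440, -0.1023).
r_{13} = q_1·w_3 = -4.9976; r_{23} = q_2·w_3 = 1.9623.
u_3 = w_3 + 4.9976·q_1 − 1.9623·q_2 = (-0.1738, -0.1986, 0.3227).
‖u_3‖ = 0.4168, so q_3 = (-0.4168, -0.4764, 0.7741).

Q = [[0.6247, 0.6603, -0.4168], [0.4685, -0.7440, -0.4764], [0.6247, -0.1023, 0.7741]], R = [[6.4031, -4.3729, -4.9976], [0.0000, 2.6226, 1.9623], [0.0000, 0.0000, 0.4168]]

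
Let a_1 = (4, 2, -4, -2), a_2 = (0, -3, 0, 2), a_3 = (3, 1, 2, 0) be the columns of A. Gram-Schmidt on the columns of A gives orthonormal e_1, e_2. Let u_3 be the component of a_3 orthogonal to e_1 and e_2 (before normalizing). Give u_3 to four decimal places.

u_3 = (2.5429, 0.3429, 2.4571, 0.5143)

e_1 = a_1/‖a_1‖ = (4, 2, -4, -2)/6.3246 = (0.6325, 0.3162, -0.6325, -0.3162).
r_{12} = e_1·a_2 = -1.5811.
u_2 = a_2 + 1.5811·e_1 = (1.0000, -2.5000, -1.0000, 1.5000).
‖u_2‖ = 3.2404, so e_2 = (0.3086, -0.7715, -0.3086, 0.4629).
r_{13} = e_1·a_3 = 0.9487; r_{23} = e_2·a_3 = -0.4629.
u_3 = a_3 − 0.9487·e_1 + 0.4629·e_2 = (2.5429, 0.3429, 2.4571, 0.5143).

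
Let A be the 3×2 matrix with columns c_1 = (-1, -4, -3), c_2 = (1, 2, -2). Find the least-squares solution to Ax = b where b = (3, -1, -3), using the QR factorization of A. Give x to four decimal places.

x = (0.4933, 0.9422)

c_1 = (-1, -4, -3); ‖c_1‖ = 5.0990, so e_1 = (-0.1961, -0.7845, -0.5883).
e_1·c_2 = (-0.1961)·1 + (-0.7845)·2 + (-0.5883)·(-2) = -0.5883.
u_2 = c_2 + 0.5883·e_1 = (0.8846, 1.5385, -2.3462).
‖u_2‖ = 2.9417, so e_2 = (0.3007, 0.5230, -0.7975).
Qᵀb = (1.9612, 2.7718).
Back-substitute: x_2 = 2.7718/2.9417 = 0.9422.
x_1 = (1.9612 + 0.5883·0.9422)/5.0990 = 0.4933.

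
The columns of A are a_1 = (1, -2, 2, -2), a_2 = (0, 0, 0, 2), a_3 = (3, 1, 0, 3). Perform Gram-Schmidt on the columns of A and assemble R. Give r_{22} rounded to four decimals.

a_1 = (1, -2, 2, -2); ‖a_1‖ = 3.6056, so e_1 = (0.2774, -0.5547, 0.5547, -0.5547).
e_1·a_2 = 0.2774·0 + (-0.5547)·0 + 0.5547·0 + (-0.5547)·2 = -1.1094.
u_2 = a_2 + 1.1094·e_1 = (0.3077, -0.6154, 0.6154, 1.3846).
r_{22} = ‖u_2‖ = 1.6641.

r_{22} = 1.6641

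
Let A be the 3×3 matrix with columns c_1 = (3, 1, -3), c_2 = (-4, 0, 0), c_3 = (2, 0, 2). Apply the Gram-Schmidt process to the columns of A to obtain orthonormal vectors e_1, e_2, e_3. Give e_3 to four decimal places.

e_3 = (0.0000, 0.9487, 0.3162)

c_1 = (3, 1, -3); ‖c_1‖ = 4.3589, so e_1 = (0.6882, 0.2294, -0.6882).
e_1·c_2 = 0.6882·(-4) + 0.2294·0 + (-0.6882)·0 = -2.7530.
u_2 = c_2 + 2.7530·e_1 = (-2.1053, 0.6316, -1.8947).
‖u_2‖ = 2.9019, so e_2 = (-0.7255, 0.2176, -0.6529).
e_1·c_3 = 0.6882·2 + 0.2294·0 + (-0.6882)·2 = 0.0000; e_2·c_3 = (-0.7255)·2 + 0.2176·0 + (-0.6529)·2 = -2.7568.
u_3 = c_3 + 0.0000·e_1 + 2.7568·e_2 = (0.0000, 0.6000, 0.2000).
‖u_3‖ = 0.6325, so e_3 = (0.0000, 0.9487, 0.3162).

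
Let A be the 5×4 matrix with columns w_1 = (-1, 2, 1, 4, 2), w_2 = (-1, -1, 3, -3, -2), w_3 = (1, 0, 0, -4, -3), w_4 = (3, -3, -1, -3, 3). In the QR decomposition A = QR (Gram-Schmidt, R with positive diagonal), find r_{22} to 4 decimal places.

w_1 = (-1, 2, 1, 4, 2); ‖w_1‖ = 5.0990, so q_1 = (-0.1961, 0.3922, 0.1961, 0.7845, 0.3922).
q_1·w_2 = (-0.1961)·(-1) + 0.3922·(-1) + 0.1961·3 + 0.7845·(-3) + 0.3922·(-2) = -2.7456.
u_2 = w_2 + 2.7456·q_1 = (-1.5385, 0.0769, 3.5385, -0.8462, -0.9231).
r_{22} = ‖u_2‖ = 4.0573.

r_{22} = 4.0573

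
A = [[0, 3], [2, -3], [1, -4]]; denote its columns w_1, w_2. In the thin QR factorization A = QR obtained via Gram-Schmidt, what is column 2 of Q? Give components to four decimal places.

w_1 = (0, 2, 1); ‖w_1‖ = 2.2361, so q_1 = (0.0000, 0.8944, 0.4472).
q_1·w_2 = 0.0000·3 + 0.8944·(-3) + 0.4472·(-4) = -4.4721.
u_2 = w_2 + 4.4721·q_1 = (3.0000, 1.0000, -2.0000).
‖u_2‖ = 3.7417, so q_2 = (0.8018, 0.2673, -0.5345).

q_2 = (0.8018, 0.2673, -0.5345)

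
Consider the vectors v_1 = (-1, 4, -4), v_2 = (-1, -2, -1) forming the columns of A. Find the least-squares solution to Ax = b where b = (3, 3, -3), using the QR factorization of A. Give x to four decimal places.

v_1 = (-1, 4, -4); ‖v_1‖ = 5.7446, so e_1 = (-0.1741, 0.6963, -0.6963).
e_1·v_2 = (-0.1741)·(-1) + 0.6963·(-2) + (-0.6963)·(-1) = -0.5222.
u_2 = v_2 + 0.5222·e_1 = (-1.0909, -1.6364, -1.3636).
‖u_2‖ = 2.3932, so e_2 = (-0.4558, -0.6838, -0.5698).
Qᵀb = (3.6556, -1.7094).
Back-substitute: x_2 = -1.7094/2.3932 = -0.7143.
x_1 = (3.6556 + 0.5222·(-0.7143))/5.7446 = 0.5714.

x = (0.5714, -0.7143)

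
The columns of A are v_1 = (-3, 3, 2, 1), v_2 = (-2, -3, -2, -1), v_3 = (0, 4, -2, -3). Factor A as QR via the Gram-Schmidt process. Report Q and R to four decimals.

e_1 = v_1/‖v_1‖ = (-3, 3, 2, 1)/4.7958 = (-0.6255, 0.6255, 0.4170, 0.2085).
r_{12} = e_1·v_2 = -1.6681.
u_2 = v_2 + 1.6681·e_1 = (-3.0435, -1.9565, -1.3043, -0.6522).
‖u_2‖ = 3.9009, so e_2 = (-0.7802, -0.5016, -0.3344, -0.1672).
r_{13} = e_1·v_3 = 1.0426; r_{23} = e_2·v_3 = -0.8359.
u_3 = v_3 − 1.0426·e_1 + 0.8359·e_2 = (0.0000, 2.9286, -2.7143, -3.3571).
‖u_3‖ = 5.2167, so e_3 = (0.0000, 0.5614, -0.5203, -0.6435).

Q = [[-0.6255, -0.7802, 0.0000], [0.6255, -0.5016, 0.5614], [0.4170, -0.3344, -0.5203], [0.2085, -0.1672, -0.6435]], R = [[4.7958, -1.6681, 1.0426], [0.0000, 3.9009, -0.8359], [0.0000, 0.0000, 5.2167]]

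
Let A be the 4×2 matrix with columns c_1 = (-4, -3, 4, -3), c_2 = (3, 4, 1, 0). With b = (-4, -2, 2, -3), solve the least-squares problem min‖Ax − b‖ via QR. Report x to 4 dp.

c_1 = (-4, -3, 4, -3); ‖c_1‖ = 7.0711, so e_1 = (-0.5657, -0.4243, 0.5657, -0.4243).
e_1·c_2 = (-0.5657)·3 + (-0.4243)·4 + 0.5657·1 + (-0.4243)·0 = -2.8284.
u_2 = c_2 + 2.8284·e_1 = (1.4000, 2.8000, 2.6000, -1.2000).
‖u_2‖ = 4.2426, so e_2 = (0.3300, 0.6600, 0.6128, -0.2828).
Qᵀb = (5.5154, -0.5657).
Back-substitute: x_2 = -0.5657/4.2426 = -0.1333.
x_1 = (5.5154 + 2.8284·(-0.1333))/7.0711 = 0.7267.

x = (0.7267, -0.1333)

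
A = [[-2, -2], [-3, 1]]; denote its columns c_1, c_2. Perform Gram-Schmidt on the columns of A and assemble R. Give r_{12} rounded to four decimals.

r_{12} = 0.2774

e_1 = c_1/‖c_1‖ = (-2, -3)/3.6056 = (-0.5547, -0.8321).
r_{12} = e_1·c_2 = 0.2774.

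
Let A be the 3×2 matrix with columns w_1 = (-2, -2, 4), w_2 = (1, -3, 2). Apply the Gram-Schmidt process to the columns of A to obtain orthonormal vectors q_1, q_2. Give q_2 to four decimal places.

q_2 = (0.7071, -0.7071, 0.0000)

q_1 = w_1/‖w_1‖ = (-2, -2, 4)/4.8990 = (-0.4082, -0.4082, 0.8165).
r_{12} = q_1·w_2 = 2.4495.
u_2 = w_2 − 2.4495·q_1 = (2.0000, -2.0000, 0.0000).
‖u_2‖ = 2.8284, so q_2 = (0.7071, -0.7071, 0.0000).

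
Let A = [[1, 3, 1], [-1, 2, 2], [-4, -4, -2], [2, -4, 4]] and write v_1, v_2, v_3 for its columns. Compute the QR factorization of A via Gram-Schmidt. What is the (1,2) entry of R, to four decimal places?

v_1 = (1, -1, -4, 2); ‖v_1‖ = 4.6904, so q_1 = (0.2132, -0.2132, -0.8528, 0.4264).
r_{12} = q_1·v_2 = 1.9188.

r_{12} = 1.9188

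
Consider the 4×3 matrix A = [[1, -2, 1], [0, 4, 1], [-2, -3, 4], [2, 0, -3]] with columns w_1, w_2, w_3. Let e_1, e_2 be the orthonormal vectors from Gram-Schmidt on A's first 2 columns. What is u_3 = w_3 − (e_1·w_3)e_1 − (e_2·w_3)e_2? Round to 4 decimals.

u_3 = (2.0653, 1.6204, 0.7837, -0.2490)

e_1 = w_1/‖w_1‖ = (1, 0, -2, 2)/3.0000 = (0.3333, 0.0000, -0.6667, 0.6667).
r_{12} = e_1·w_2 = 1.3333.
u_2 = w_2 − 1.3333·e_1 = (-2.4444, 4.0000, -2.1111, -0.8889).
‖u_2‖ = 5.2175, so e_2 = (-0.4685, 0.7667, -0.4046, -0.1704).
r_{13} = e_1·w_3 = -4.3333; r_{23} = e_2·w_3 = -0.8092.
u_3 = w_3 + 4.3333·e_1 + 0.8092·e_2 = (2.0653, 1.6204, 0.7837, -0.2490).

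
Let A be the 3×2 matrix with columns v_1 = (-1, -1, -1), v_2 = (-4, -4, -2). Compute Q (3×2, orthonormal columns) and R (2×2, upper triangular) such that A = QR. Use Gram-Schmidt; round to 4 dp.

v_1 = (-1, -1, -1); ‖v_1‖ = 1.7321, so e_1 = (-0.5774, -0.5774, -0.5774).
e_1·v_2 = (-0.5774)·(-4) + (-0.5774)·(-4) + (-0.5774)·(-2) = 5.7735.
u_2 = v_2 − 5.7735·e_1 = (-0.6667, -0.6667, 1.3333).
‖u_2‖ = 1.6330, so e_2 = (-0.4082, -0.4082, 0.8165).

Q = [[-0.5774, -0.4082], [-0.5774, -0.4082], [-0.5774, 0.8165]], R = [[1.7321, 5.7735], [0.0000, 1.6330]]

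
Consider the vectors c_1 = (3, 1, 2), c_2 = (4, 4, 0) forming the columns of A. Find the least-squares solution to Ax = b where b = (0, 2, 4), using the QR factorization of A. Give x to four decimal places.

c_1 = (3, 1, 2); ‖c_1‖ = 3.7417, so e_1 = (0.8018, 0.2673, 0.5345).
e_1·c_2 = 0.8018·4 + 0.2673·4 + 0.5345·0 = 4.2762.
u_2 = c_2 − 4.2762·e_1 = (0.5714, 2.8571, -2.2857).
‖u_2‖ = 3.7033, so e_2 = (0.1543, 0.7715, -0.6172).
Qᵀb = (2.6726, -0.9258).
Back-substitute: x_2 = -0.9258/3.7033 = -0.2500.
x_1 = (2.6726 − 4.2762·(-0.2500))/3.7417 = 1.0000.

x = (1.0000, -0.2500)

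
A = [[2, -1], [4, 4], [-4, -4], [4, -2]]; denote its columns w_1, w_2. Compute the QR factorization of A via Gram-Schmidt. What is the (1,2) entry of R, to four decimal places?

w_1 = (2, 4, -4, 4); ‖w_1‖ = 7.2111, so q_1 = (0.2774, 0.5547, -0.5547, 0.5547).
r_{12} = q_1·w_2 = 3.0509.

r_{12} = 3.0509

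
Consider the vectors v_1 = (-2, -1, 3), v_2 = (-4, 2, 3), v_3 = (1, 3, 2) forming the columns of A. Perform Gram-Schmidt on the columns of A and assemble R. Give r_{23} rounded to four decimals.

v_1 = (-2, -1, 3); ‖v_1‖ = 3.7417, so e_1 = (-0.5345, -0.2673, 0.8018).
e_1·v_2 = (-0.5345)·(-4) + (-0.2673)·2 + 0.8018·3 = 4.0089.
u_2 = v_2 − 4.0089·e_1 = (-1.8571, 3.0714, -0.2143).
‖u_2‖ = 3.5956, so e_2 = (-0.5165, 0.8542, -0.0596).
r_{23} = e_2·v_3 = 1.9269.

r_{23} = 1.9269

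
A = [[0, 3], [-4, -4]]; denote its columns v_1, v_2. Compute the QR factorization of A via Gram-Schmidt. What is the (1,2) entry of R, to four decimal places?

v_1 = (0, -4); ‖v_1‖ = 4.0000, so q_1 = (0.0000, -1.0000).
r_{12} = q_1·v_2 = 4.0000.

r_{12} = 4.0000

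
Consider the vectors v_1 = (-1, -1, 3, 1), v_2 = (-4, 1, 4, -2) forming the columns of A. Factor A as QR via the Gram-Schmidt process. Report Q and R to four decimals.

q_1 = v_1/‖v_1‖ = (-1, -1, 3, 1)/3.4641 = (-0.2887, -0.2887, 0.8660, 0.2887).
r_{12} = q_1·v_2 = 3.7528.
u_2 = v_2 − 3.7528·q_1 = (-2.9167, 2.0833, 0.7500, -3.0833).
‖u_2‖ = 4.7871, so q_2 = (-0.6093, 0.4352, 0.1567, -0.6441).

Q = [[-0.2887, -0.6093], [-0.2887, 0.4352], [0.8660, 0.1567], [0.2887, -0.6441]], R = [[3.4641, 3.7528], [0.0000, 4.7871]]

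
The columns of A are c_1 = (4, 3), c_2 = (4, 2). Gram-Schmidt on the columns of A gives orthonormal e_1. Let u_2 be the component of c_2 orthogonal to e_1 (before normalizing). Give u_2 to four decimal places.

e_1 = c_1/‖c_1‖ = (4, 3)/5.0000 = (0.8000, 0.6000).
r_{12} = e_1·c_2 = 4.4000.
u_2 = c_2 − 4.4000·e_1 = (0.4800, -0.6400).

u_2 = (0.4800, -0.6400)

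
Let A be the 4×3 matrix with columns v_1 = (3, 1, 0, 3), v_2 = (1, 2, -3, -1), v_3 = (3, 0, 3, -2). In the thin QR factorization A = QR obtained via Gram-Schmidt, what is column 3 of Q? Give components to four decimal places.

v_1 = (3, 1, 0, 3); ‖v_1‖ = 4.3589, so q_1 = (0.6882, 0.2294, 0.0000, 0.6882).
q_1·v_2 = 0.6882·1 + 0.2294·2 + 0.0000·(-3) + 0.6882·(-1) = 0.4588.
u_2 = v_2 − 0.4588·q_1 = (0.6842, 1.8947, -3.0000, -1.3158).
‖u_2‖ = 3.8457, so q_2 = (0.1779, 0.4927, -0.7801, -0.3421).
q_1·v_3 = 0.6882·3 + 0.2294·0 + 0.0000·3 + 0.6882·(-2) = 0.6882; q_2·v_3 = 0.1779·3 + 0.4927·0 + (-0.7801)·3 + (-0.3421)·(-2) = -1.1222.
u_3 = v_3 − 0.6882·q_1 + 1.1222·q_2 = (2.7260, 0.3950, 2.1246, -2.8577).
‖u_3‖ = 4.5019, so q_3 = (0.6055, 0.0877, 0.4719, -0.6348).

q_3 = (0.6055, 0.0877, 0.4719, -0.6348)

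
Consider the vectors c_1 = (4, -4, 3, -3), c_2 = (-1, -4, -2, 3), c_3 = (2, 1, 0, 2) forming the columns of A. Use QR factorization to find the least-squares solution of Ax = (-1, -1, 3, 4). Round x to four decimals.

x = (-0.0160, 0.3651, 0.5520)

q_1 = c_1/‖c_1‖ = (4, -4, 3, -3)/7.0711 = (0.5657, -0.5657, 0.4243, -0.4243).
r_{12} = q_1·c_2 = -0.4243.
u_2 = c_2 + 0.4243·q_1 = (-0.7600, -4.2400, -1.8200, 2.8200).
‖u_2‖ = 5.4608, so q_2 = (-0.1392, -0.7764, -0.3333, 0.5164).
r_{13} = q_1·c_3 = -0.2828; r_{23} = q_2·c_3 = -0.0220.
u_3 = c_3 + 0.2828·q_1 + 0.0220·q_2 = (2.1569, 0.8229, 0.1127, 1.8913).
‖u_3‖ = 2.9866, so q_3 = (0.7222, 0.2755, 0.0377, 0.6333).
Qᵀb = (-0.4243, 1.9814, 1.6486).
Back-substitute: x_3 = 1.6486/2.9866 = 0.5520.
x_2 = (1.9814 + 0.0220·0.5520)/5.4608 = 0.3651.
x_1 = (-0.4243 + 0.4243·0.3651 + 0.2828·0.5520)/7.0711 = -0.0160.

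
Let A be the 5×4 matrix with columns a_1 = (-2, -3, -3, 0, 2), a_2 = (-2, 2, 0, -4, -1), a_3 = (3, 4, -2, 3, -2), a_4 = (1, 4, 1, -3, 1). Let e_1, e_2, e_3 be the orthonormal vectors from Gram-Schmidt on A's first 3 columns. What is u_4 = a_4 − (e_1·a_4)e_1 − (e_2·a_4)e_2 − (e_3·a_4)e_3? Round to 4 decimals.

e_1 = a_1/‖a_1‖ = (-2, -3, -3, 0, 2)/5.0990 = (-0.3922, -0.5883, -0.5883, 0.0000, 0.3922).
r_{12} = e_1·a_2 = -0.7845.
u_2 = a_2 + 0.7845·e_1 = (-2.3077, 1.5385, -0.4615, -4.0000, -0.6923).
‖u_2‖ = 4.9381, so e_2 = (-0.4673, 0.3116, -0.0935, -0.8100, -0.1402).
r_{13} = e_1·a_3 = -3.1379; r_{23} = e_2·a_3 = -2.1185.
u_3 = a_3 + 3.1379·e_1 + 2.1185·e_2 = (0.7792, 2.8139, -4.0442, 1.2839, -1.0662).
‖u_3‖ = 5.2598, so e_3 = (0.1481, 0.5350, -0.7689, 0.2441, -0.2027).
r_{14} = e_1·a_4 = -2.9417; r_{24} = e_2·a_4 = 2.9753; r_{34} = e_3·a_4 = 0.5842.
u_4 = a_4 + 2.9417·e_1 − 2.9753·e_2 − 0.5842·e_3 = (1.1501, 1.0298, -0.0035, -0.7325, 2.6894).

u_4 = (1.1501, 1.0298, -0.0035, -0.7325, 2.6894)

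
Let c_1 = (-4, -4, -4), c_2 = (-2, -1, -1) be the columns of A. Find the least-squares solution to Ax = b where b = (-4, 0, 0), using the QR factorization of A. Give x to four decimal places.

x = (-1.0000, 4.0000)

q_1 = c_1/‖c_1‖ = (-4, -4, -4)/6.9282 = (-0.5774, -0.5774, -0.5774).
r_{12} = q_1·c_2 = 2.3094.
u_2 = c_2 − 2.3094·q_1 = (-0.6667, 0.3333, 0.3333).
‖u_2‖ = 0.8165, so q_2 = (-0.8165, 0.4082, 0.4082).
Qᵀb = (2.3094, 3.2660).
Back-substitute: x_2 = 3.2660/0.8165 = 4.0000.
x_1 = (2.3094 − 2.3094·4.0000)/6.9282 = -1.0000.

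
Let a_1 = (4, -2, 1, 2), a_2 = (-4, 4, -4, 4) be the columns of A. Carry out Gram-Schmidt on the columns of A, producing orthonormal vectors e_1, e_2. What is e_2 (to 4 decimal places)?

e_1 = a_1/‖a_1‖ = (4, -2, 1, 2)/5.0000 = (0.8000, -0.4000, 0.2000, 0.4000).
r_{12} = e_1·a_2 = -4.0000.
u_2 = a_2 + 4.0000·e_1 = (-0.8000, 2.4000, -3.2000, 5.6000).
‖u_2‖ = 6.9282, so e_2 = (-0.1155, 0.3464, -0.4619, 0.8083).

e_2 = (-0.1155, 0.3464, -0.4619, 0.8083)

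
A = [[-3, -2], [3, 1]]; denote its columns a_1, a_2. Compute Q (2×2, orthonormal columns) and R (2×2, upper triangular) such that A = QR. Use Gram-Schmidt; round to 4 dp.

Q = [[-0.7071, -0.7071], [0.7071, -0.7071]], R = [[4.2426, 2.1213], [0.0000, 0.7071]]

a_1 = (-3, 3); ‖a_1‖ = 4.2426, so e_1 = (-0.7071, 0.7071).
e_1·a_2 = (-0.7071)·(-2) + 0.7071·1 = 2.1213.
u_2 = a_2 − 2.1213·e_1 = (-0.5000, -0.5000).
‖u_2‖ = 0.7071, so e_2 = (-0.7071, -0.7071).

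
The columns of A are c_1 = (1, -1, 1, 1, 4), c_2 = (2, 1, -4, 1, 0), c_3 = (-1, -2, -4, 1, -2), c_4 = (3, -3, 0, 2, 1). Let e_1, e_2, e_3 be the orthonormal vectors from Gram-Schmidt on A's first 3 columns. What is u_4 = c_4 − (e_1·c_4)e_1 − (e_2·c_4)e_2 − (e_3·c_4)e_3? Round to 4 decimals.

c_1 = (1, -1, 1, 1, 4); ‖c_1‖ = 4.4721, so e_1 = (0.2236, -0.2236, 0.2236, 0.2236, 0.8944).
e_1·c_2 = 0.2236·2 + (-0.2236)·1 + 0.2236·(-4) + 0.2236·1 + 0.8944·0 = -0.4472.
u_2 = c_2 + 0.4472·e_1 = (2.1000, 0.9000, -3.9000, 1.1000, 0.4000).
‖u_2‖ = 4.6690, so e_2 = (0.4498, 0.1928, -0.8353, 0.2356, 0.0857).
e_1·c_3 = 0.2236·(-1) + (-0.2236)·(-2) + 0.2236·(-4) + 0.2236·1 + 0.8944·(-2) = -2.2361; e_2·c_3 = 0.4498·(-1) + 0.1928·(-2) + (-0.8353)·(-4) + 0.2356·1 + 0.0857·(-2) = 2.5701.
u_3 = c_3 + 2.2361·e_1 − 2.5701·e_2 = (-1.6560, -2.9954, -1.3532, 0.8945, -0.2202).
‖u_3‖ = 3.7940, so e_3 = (-0.4365, -0.7895, -0.3567, 0.2358, -0.0580).
e_1·c_4 = 0.2236·3 + (-0.2236)·(-3) + 0.2236·0 + 0.2236·2 + 0.8944·1 = 2.6833; e_2·c_4 = 0.4498·3 + 0.1928·(-3) + (-0.8353)·0 + 0.2356·2 + 0.0857·1 = 1.3279; e_3·c_4 = (-0.4365)·3 + (-0.7895)·(-3) + (-0.3567)·0 + 0.2358·2 + (-0.0580)·1 = 1.4726.
u_4 = c_4 − 2.6833·e_1 − 1.3279·e_2 − 1.4726·e_3 = (2.4455, -1.4933, 1.0344, 0.7400, -1.4283).

u_4 = (2.4455, -1.4933, 1.0344, 0.7400, -1.4283)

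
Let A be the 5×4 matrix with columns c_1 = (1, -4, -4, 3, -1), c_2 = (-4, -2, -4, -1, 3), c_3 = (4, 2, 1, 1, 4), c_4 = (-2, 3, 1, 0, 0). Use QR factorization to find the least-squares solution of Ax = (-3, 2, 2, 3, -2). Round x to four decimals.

x = (0.5967, -0.3683, -0.2294, 1.6982)

c_1 = (1, -4, -4, 3, -1); ‖c_1‖ = 6.5574, so q_1 = (0.1525, -0.6100, -0.6100, 0.4575, -0.1525).
q_1·c_2 = 0.1525·(-4) + (-0.6100)·(-2) + (-0.6100)·(-4) + 0.4575·(-1) + (-0.1525)·3 = 2.1350.
u_2 = c_2 − 2.1350·q_1 = (-4.3256, -0.6977, -2.6977, -1.9767, 3.3256).
‖u_2‖ = 6.4375, so q_2 = (-0.6719, -0.1084, -0.4191, -0.3071, 0.5166).
q_1·c_3 = 0.1525·4 + (-0.6100)·2 + (-0.6100)·1 + 0.4575·1 + (-0.1525)·4 = -1.3725; q_2·c_3 = (-0.6719)·4 + (-0.1084)·2 + (-0.4191)·1 + (-0.3071)·1 + 0.5166·4 = -1.5642.
u_3 = c_3 + 1.3725·q_1 + 1.5642·q_2 = (3.1582, 0.9933, -0.4927, 1.1476, 4.5988).
‖u_3‖ = 5.8025, so q_3 = (0.5443, 0.1712, -0.0849, 0.1978, 0.7925).
q_1·c_4 = 0.1525·(-2) + (-0.6100)·3 + (-0.6100)·1 + 0.4575·0 + (-0.1525)·0 = -2.7450; q_2·c_4 = (-0.6719)·(-2) + (-0.1084)·3 + (-0.4191)·1 + (-0.3071)·0 + 0.5166·0 = 0.5997; q_3·c_4 = 0.5443·(-2) + 0.1712·3 + (-0.0849)·1 + 0.1978·0 + 0.7925·0 = -0.6600.
u_4 = c_4 + 2.7450·q_1 − 0.5997·q_2 + 0.6600·q_3 = (-0.8192, 1.5035, -0.4792, 1.5705, -0.2054).
‖u_4‖ = 2.3812, so q_4 = (-0.3441, 0.6314, -0.2012, 0.6595, -0.0862).
Qᵀb = (-1.2200, -0.9934, -2.4521, 4.0437).
Back-substitute: x_4 = 4.0437/2.3812 = 1.6982.
x_3 = (-2.4521 + 0.6600·1.6982)/5.8025 = -0.2294.
x_2 = (-0.9934 + 1.5642·(-0.2294) − 0.5997·1.6982)/6.4375 = -0.3683.
x_1 = (-1.2200 − 2.1350·(-0.3683) + 1.3725·(-0.2294) + 2.7450·1.6982)/6.5574 = 0.5967.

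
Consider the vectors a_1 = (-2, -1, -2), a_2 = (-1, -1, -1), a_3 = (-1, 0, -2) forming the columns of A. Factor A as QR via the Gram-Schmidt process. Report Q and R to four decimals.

Q = [[-0.6667, 0.2357, 0.7071], [-0.3333, -0.9428, 0.0000], [-0.6667, 0.2357, -0.7071]], R = [[3.0000, 1.6667, 2.0000], [0.0000, 0.4714, -0.7071], [0.0000, 0.0000, 0.7071]]

a_1 = (-2, -1, -2); ‖a_1‖ = 3.0000, so e_1 = (-0.6667, -0.3333, -0.6667).
e_1·a_2 = (-0.6667)·(-1) + (-0.3333)·(-1) + (-0.6667)·(-1) = 1.6667.
u_2 = a_2 − 1.6667·e_1 = (0.1111, -0.4444, 0.1111).
‖u_2‖ = 0.4714, so e_2 = (0.2357, -0.9428, 0.2357).
e_1·a_3 = (-0.6667)·(-1) + (-0.3333)·0 + (-0.6667)·(-2) = 2.0000; e_2·a_3 = 0.2357·(-1) + (-0.9428)·0 + 0.2357·(-2) = -0.7071.
u_3 = a_3 − 2.0000·e_1 + 0.7071·e_2 = (0.5000, 0.0000, -0.5000).
‖u_3‖ = 0.7071, so e_3 = (0.7071, 0.0000, -0.7071).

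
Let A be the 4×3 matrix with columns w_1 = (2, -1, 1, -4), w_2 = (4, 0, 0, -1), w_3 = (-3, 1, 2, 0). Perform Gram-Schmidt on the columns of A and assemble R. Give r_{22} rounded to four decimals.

w_1 = (2, -1, 1, -4); ‖w_1‖ = 4.6904, so e_1 = (0.4264, -0.2132, 0.2132, -0.8528).
e_1·w_2 = 0.4264·4 + (-0.2132)·0 + 0.2132·0 + (-0.8528)·(-1) = 2.5584.
u_2 = w_2 − 2.5584·e_1 = (2.9091, 0.5455, -0.5455, 1.1818).
r_{22} = ‖u_2‖ = 3.2333.

r_{22} = 3.2333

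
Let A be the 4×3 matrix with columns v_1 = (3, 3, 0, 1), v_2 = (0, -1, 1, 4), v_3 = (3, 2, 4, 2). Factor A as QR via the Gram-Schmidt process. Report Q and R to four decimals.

Q = [[0.6882, -0.0373, 0.1091], [0.6882, -0.2733, -0.0267], [0.0000, 0.2360, 0.9624], [0.2294, 0.9318, -0.2473]], R = [[4.3589, 0.2294, 3.9001], [0.0000, 4.2364, 2.1493], [0.0000, 0.0000, 3.6291]]

e_1 = v_1/‖v_1‖ = (3, 3, 0, 1)/4.3589 = (0.6882, 0.6882, 0.0000, 0.2294).
r_{12} = e_1·v_2 = 0.2294.
u_2 = v_2 − 0.2294·e_1 = (-0.1579, -1.1579, 1.0000, 3.9474).
‖u_2‖ = 4.2364, so e_2 = (-0.0373, -0.2733, 0.2360, 0.9318).
r_{13} = e_1·v_3 = 3.9001; r_{23} = e_2·v_3 = 2.1493.
u_3 = v_3 − 3.9001·e_1 − 2.1493·e_2 = (0.3959, -0.0968, 3.4927, -0.8974).
‖u_3‖ = 3.6291, so e_3 = (0.1091, -0.0267, 0.9624, -0.2473).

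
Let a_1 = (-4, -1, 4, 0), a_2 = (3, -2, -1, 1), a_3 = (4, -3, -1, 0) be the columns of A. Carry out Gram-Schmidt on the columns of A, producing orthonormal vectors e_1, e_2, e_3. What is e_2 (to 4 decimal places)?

e_2 = (0.4329, -0.8054, 0.2315, 0.3322)

e_1 = a_1/‖a_1‖ = (-4, -1, 4, 0)/5.7446 = (-0.6963, -0.1741, 0.6963, 0.0000).
r_{12} = e_1·a_2 = -2.4371.
u_2 = a_2 + 2.4371·e_1 = (1.3030, -2.4242, 0.6970, 1.0000).
‖u_2‖ = 3.0101, so e_2 = (0.4329, -0.8054, 0.2315, 0.3322).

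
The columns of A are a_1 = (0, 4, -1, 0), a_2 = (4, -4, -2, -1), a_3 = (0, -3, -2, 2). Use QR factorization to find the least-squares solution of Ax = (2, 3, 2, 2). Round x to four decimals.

a_1 = (0, 4, -1, 0); ‖a_1‖ = 4.1231, so e_1 = (0.0000, 0.9701, -0.2425, 0.0000).
e_1·a_2 = 0.0000·4 + 0.9701·(-4) + (-0.2425)·(-2) + 0.0000·(-1) = -3.3955.
u_2 = a_2 + 3.3955·e_1 = (4.0000, -0.7059, -2.8235, -1.0000).
‖u_2‖ = 5.0468, so e_2 = (0.7926, -0.1399, -0.5595, -0.1981).
e_1·a_3 = 0.0000·0 + 0.9701·(-3) + (-0.2425)·(-2) + 0.0000·2 = -2.4254; e_2·a_3 = 0.7926·0 + (-0.1399)·(-3) + (-0.5595)·(-2) + (-0.1981)·2 = 1.1422.
u_3 = a_3 + 2.4254·e_1 − 1.1422·e_2 = (-0.9053, -0.4873, -1.9492, 2.2263).
‖u_3‖ = 3.1326, so e_3 = (-0.2890, -0.1556, -0.6222, 0.7107).
Qᵀb = (2.4254, -0.3497, -0.8677).
Back-substitute: x_3 = -0.8677/3.1326 = -0.2770.
x_2 = (-0.3497 − 1.1422·(-0.2770))/5.0468 = -0.0066.
x_1 = (2.4254 + 3.3955·(-0.0066) + 2.4254·(-0.2770))/4.1231 = 0.4199.

x = (0.4199, -0.0066, -0.2770)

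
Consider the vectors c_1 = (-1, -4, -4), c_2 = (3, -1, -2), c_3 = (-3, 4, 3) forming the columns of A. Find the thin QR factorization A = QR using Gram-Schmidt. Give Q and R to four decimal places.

e_1 = c_1/‖c_1‖ = (-1, -4, -4)/5.7446 = (-0.1741, -0.6963, -0.6963).
r_{12} = e_1·c_2 = 1.5667.
u_2 = c_2 − 1.5667·e_1 = (3.2727, 0.0909, -0.9091).
‖u_2‖ = 3.3979, so e_2 = (0.9632, 0.0268, -0.2675).
r_{13} = e_1·c_3 = -4.3519; r_{23} = e_2·c_3 = -3.5851.
u_3 = c_3 + 4.3519·e_1 + 3.5851·e_2 = (-0.3045, 1.0656, -0.9895).
‖u_3‖ = 1.4857, so e_3 = (-0.2049, 0.7172, -0.6660).

Q = [[-0.1741, 0.9632, -0.2049], [-0.6963, 0.0268, 0.7172], [-0.6963, -0.2675, -0.6660]], R = [[5.7446, 1.5667, -4.3519], [0.0000, 3.3979, -3.5851], [0.0000, 0.0000, 1.4857]]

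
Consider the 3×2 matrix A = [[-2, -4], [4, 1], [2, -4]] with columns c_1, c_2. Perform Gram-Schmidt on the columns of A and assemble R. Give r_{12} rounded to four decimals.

c_1 = (-2, 4, 2); ‖c_1‖ = 4.8990, so e_1 = (-0.4082, 0.8165, 0.4082).
r_{12} = e_1·c_2 = 0.8165.

r_{12} = 0.8165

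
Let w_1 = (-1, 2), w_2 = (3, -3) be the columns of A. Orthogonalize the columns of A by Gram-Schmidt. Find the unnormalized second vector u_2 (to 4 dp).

u_2 = (1.2000, 0.6000)

q_1 = w_1/‖w_1‖ = (-1, 2)/2.2361 = (-0.4472, 0.8944).
r_{12} = q_1·w_2 = -4.0249.
u_2 = w_2 + 4.0249·q_1 = (1.2000, 0.6000).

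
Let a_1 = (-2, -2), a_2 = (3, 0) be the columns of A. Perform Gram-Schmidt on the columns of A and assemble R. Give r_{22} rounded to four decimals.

q_1 = a_1/‖a_1‖ = (-2, -2)/2.8284 = (-0.7071, -0.7071).
r_{12} = q_1·a_2 = -2.1213.
u_2 = a_2 + 2.1213·q_1 = (1.5000, -1.5000).
r_{22} = ‖u_2‖ = 2.1213.

r_{22} = 2.1213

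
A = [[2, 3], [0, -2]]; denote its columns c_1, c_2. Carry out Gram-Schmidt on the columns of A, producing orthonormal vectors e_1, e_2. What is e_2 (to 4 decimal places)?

e_2 = (0.0000, -1.0000)

e_1 = c_1/‖c_1‖ = (2, 0)/2.0000 = (1.0000, 0.0000).
r_{12} = e_1·c_2 = 3.0000.
u_2 = c_2 − 3.0000·e_1 = (0.0000, -2.0000).
‖u_2‖ = 2.0000, so e_2 = (0.0000, -1.0000).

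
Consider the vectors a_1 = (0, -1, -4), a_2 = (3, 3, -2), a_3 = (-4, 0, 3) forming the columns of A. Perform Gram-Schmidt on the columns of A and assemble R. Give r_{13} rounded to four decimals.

a_1 = (0, -1, -4); ‖a_1‖ = 4.1231, so q_1 = (0.0000, -0.2425, -0.9701).
r_{13} = q_1·a_3 = -2.9104.

r_{13} = -2.9104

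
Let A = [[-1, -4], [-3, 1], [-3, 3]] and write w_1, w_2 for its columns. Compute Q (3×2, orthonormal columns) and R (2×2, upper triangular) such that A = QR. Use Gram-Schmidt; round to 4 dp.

Q = [[-0.2294, -0.9293], [-0.6882, -0.0553], [-0.6882, 0.3651]], R = [[4.3589, -1.8353], [0.0000, 4.7573]]

w_1 = (-1, -3, -3); ‖w_1‖ = 4.3589, so e_1 = (-0.2294, -0.6882, -0.6882).
e_1·w_2 = (-0.2294)·(-4) + (-0.6882)·1 + (-0.6882)·3 = -1.8353.
u_2 = w_2 + 1.8353·e_1 = (-4.4211, -0.2632, 1.7368).
‖u_2‖ = 4.7573, so e_2 = (-0.9293, -0.0553, 0.3651).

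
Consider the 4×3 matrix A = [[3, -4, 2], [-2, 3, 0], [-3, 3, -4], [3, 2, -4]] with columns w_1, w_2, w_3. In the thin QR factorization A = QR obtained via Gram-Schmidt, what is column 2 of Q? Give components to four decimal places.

w_1 = (3, -2, -3, 3); ‖w_1‖ = 5.5678, so q_1 = (0.5388, -0.3592, -0.5388, 0.5388).
q_1·w_2 = 0.5388·(-4) + (-0.3592)·3 + (-0.5388)·3 + 0.5388·2 = -3.7717.
u_2 = w_2 + 3.7717·q_1 = (-1.9677, 1.6452, 0.9677, 4.0323).
‖u_2‖ = 4.8759, so q_2 = (-0.4036, 0.3374, 0.1985, 0.8270).

q_2 = (-0.4036, 0.3374, 0.1985, 0.8270)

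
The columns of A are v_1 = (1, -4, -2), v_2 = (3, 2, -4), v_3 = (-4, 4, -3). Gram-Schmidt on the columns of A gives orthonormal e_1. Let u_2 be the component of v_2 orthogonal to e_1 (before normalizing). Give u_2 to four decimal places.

v_1 = (1, -4, -2); ‖v_1‖ = 4.5826, so e_1 = (0.2182, -0.8729, -0.4364).
e_1·v_2 = 0.2182·3 + (-0.8729)·2 + (-0.4364)·(-4) = 0.6547.
u_2 = v_2 − 0.6547·e_1 = (2.8571, 2.5714, -3.7143).

u_2 = (2.8571, 2.5714, -3.7143)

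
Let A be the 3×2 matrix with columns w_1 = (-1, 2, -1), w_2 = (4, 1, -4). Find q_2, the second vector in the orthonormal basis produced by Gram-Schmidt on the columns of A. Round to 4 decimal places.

q_2 = (0.7621, 0.0586, -0.6448)

w_1 = (-1, 2, -1); ‖w_1‖ = 2.4495, so q_1 = (-0.4082, 0.8165, -0.4082).
q_1·w_2 = (-0.4082)·4 + 0.8165·1 + (-0.4082)·(-4) = 0.8165.
u_2 = w_2 − 0.8165·q_1 = (4.3333, 0.3333, -3.6667).
‖u_2‖ = 5.6862, so q_2 = (0.7621, 0.0586, -0.6448).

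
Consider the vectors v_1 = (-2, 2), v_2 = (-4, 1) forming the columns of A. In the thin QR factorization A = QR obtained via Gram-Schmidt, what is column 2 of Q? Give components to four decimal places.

q_1 = v_1/‖v_1‖ = (-2, 2)/2.8284 = (-0.7071, 0.7071).
r_{12} = q_1·v_2 = 3.5355.
u_2 = v_2 − 3.5355·q_1 = (-1.5000, -1.5000).
‖u_2‖ = 2.1213, so q_2 = (-0.7071, -0.7071).

q_2 = (-0.7071, -0.7071)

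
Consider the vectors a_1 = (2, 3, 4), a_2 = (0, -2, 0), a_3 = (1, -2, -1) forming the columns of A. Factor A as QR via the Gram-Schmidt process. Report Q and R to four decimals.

a_1 = (2, 3, 4); ‖a_1‖ = 5.3852, so e_1 = (0.3714, 0.5571, 0.7428).
e_1·a_2 = 0.3714·0 + 0.5571·(-2) + 0.7428·0 = -1.1142.
u_2 = a_2 + 1.1142·e_1 = (0.4138, -1.3793, 0.8276).
‖u_2‖ = 1.6609, so e_2 = (0.2491, -0.8305, 0.4983).
e_1·a_3 = 0.3714·1 + 0.5571·(-2) + 0.7428·(-1) = -1.4856; e_2·a_3 = 0.2491·1 + (-0.8305)·(-2) + 0.4983·(-1) = 1.4118.
u_3 = a_3 + 1.4856·e_1 − 1.4118·e_2 = (1.2000, 0.0000, -0.6000).
‖u_3‖ = 1.3416, so e_3 = (0.8944, 0.0000, -0.4472).

Q = [[0.3714, 0.2491, 0.8944], [0.5571, -0.8305, 0.0000], [0.7428, 0.4983, -0.4472]], R = [[5.3852, -1.1142, -1.4856], [0.0000, 1.6609, 1.4118], [0.0000, 0.0000, 1.3416]]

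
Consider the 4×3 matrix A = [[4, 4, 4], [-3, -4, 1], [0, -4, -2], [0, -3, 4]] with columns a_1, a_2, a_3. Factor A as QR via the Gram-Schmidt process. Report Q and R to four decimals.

a_1 = (4, -3, 0, 0); ‖a_1‖ = 5.0000, so q_1 = (0.8000, -0.6000, 0.0000, 0.0000).
q_1·a_2 = 0.8000·4 + (-0.6000)·(-4) + 0.0000·(-4) + 0.0000·(-3) = 5.6000.
u_2 = a_2 − 5.6000·q_1 = (-0.4800, -0.6400, -4.0000, -3.0000).
‖u_2‖ = 5.0636, so q_2 = (-0.0948, -0.1264, -0.7900, -0.5925).
q_1·a_3 = 0.8000·4 + (-0.6000)·1 + 0.0000·(-2) + 0.0000·4 = 2.6000; q_2·a_3 = (-0.0948)·4 + (-0.1264)·1 + (-0.7900)·(-2) + (-0.5925)·4 = -1.2955.
u_3 = a_3 − 2.6000·q_1 + 1.2955·q_2 = (1.7972, 2.3963, -3.0234, 3.2324).
‖u_3‖ = 5.3443, so q_3 = (0.3363, 0.4484, -0.5657, 0.6048).

Q = [[0.8000, -0.0948, 0.3363], [-0.6000, -0.1264, 0.4484], [0.0000, -0.7900, -0.5657], [0.0000, -0.5925, 0.6048]], R = [[5.0000, 5.6000, 2.6000], [0.0000, 5.0636, -1.2955], [0.0000, 0.0000, 5.3443]]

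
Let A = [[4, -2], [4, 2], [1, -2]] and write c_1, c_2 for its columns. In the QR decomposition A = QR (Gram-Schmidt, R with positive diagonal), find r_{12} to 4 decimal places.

r_{12} = -0.3482

c_1 = (4, 4, 1); ‖c_1‖ = 5.7446, so e_1 = (0.6963, 0.6963, 0.1741).
r_{12} = e_1·c_2 = -0.3482.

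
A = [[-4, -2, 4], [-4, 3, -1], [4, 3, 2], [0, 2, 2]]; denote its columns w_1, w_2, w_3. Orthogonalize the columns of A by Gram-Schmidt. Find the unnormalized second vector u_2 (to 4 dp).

e_1 = w_1/‖w_1‖ = (-4, -4, 4, 0)/6.9282 = (-0.5774, -0.5774, 0.5774, 0.0000).
r_{12} = e_1·w_2 = 1.1547.
u_2 = w_2 − 1.1547·e_1 = (-1.3333, 3.6667, 2.3333, 2.0000).

u_2 = (-1.3333, 3.6667, 2.3333, 2.0000)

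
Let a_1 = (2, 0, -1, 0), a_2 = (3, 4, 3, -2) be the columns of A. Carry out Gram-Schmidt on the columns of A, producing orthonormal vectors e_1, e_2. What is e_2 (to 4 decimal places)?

e_2 = (0.2992, 0.6648, 0.5983, -0.3324)

e_1 = a_1/‖a_1‖ = (2, 0, -1, 0)/2.2361 = (0.8944, 0.0000, -0.4472, 0.0000).
r_{12} = e_1·a_2 = 1.3416.
u_2 = a_2 − 1.3416·e_1 = (1.8000, 4.0000, 3.6000, -2.0000).
‖u_2‖ = 6.0166, so e_2 = (0.2992, 0.6648, 0.5983, -0.3324).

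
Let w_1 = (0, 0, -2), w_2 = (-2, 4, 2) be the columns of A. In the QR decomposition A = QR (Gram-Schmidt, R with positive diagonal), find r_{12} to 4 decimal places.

r_{12} = -2.0000

w_1 = (0, 0, -2); ‖w_1‖ = 2.0000, so q_1 = (0.0000, 0.0000, -1.0000).
r_{12} = q_1·w_2 = -2.0000.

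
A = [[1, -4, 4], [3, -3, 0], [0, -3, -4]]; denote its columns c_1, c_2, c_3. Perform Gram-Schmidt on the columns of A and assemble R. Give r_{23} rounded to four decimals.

c_1 = (1, 3, 0); ‖c_1‖ = 3.1623, so q_1 = (0.3162, 0.9487, 0.0000).
q_1·c_2 = 0.3162·(-4) + 0.9487·(-3) + 0.0000·(-3) = -4.1110.
u_2 = c_2 + 4.1110·q_1 = (-2.7000, 0.9000, -3.0000).
‖u_2‖ = 4.1352, so q_2 = (-0.6529, 0.2176, -0.7255).
r_{23} = q_2·c_3 = 0.2902.

r_{23} = 0.2902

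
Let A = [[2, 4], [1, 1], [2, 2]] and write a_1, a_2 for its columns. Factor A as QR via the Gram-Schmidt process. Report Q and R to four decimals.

Q = [[0.6667, 0.7454], [0.3333, -0.2981], [0.6667, -0.5963]], R = [[3.0000, 4.3333], [0.0000, 1.4907]]

e_1 = a_1/‖a_1‖ = (2, 1, 2)/3.0000 = (0.6667, 0.3333, 0.6667).
r_{12} = e_1·a_2 = 4.3333.
u_2 = a_2 − 4.3333·e_1 = (1.1111, -0.4444, -0.8889).
‖u_2‖ = 1.4907, so e_2 = (0.7454, -0.2981, -0.5963).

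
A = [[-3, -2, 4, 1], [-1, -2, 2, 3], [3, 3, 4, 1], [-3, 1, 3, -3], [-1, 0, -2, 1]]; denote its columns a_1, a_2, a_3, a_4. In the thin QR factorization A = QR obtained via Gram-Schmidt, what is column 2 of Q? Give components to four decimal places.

q_2 = (-0.1646, -0.4525, 0.4628, 0.7302, 0.1440)

q_1 = a_1/‖a_1‖ = (-3, -1, 3, -3, -1)/5.3852 = (-0.5571, -0.1857, 0.5571, -0.5571, -0.1857).
r_{12} = q_1·a_2 = 2.5997.
u_2 = a_2 − 2.5997·q_1 = (-0.5517, -1.5172, 1.5517, 2.4483, 0.4828).
‖u_2‖ = 3.3528, so q_2 = (-0.1646, -0.4525, 0.4628, 0.7302, 0.1440).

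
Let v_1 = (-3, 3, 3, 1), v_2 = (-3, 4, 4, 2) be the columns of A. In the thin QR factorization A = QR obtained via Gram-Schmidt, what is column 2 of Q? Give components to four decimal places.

q_2 = (0.6708, 0.2236, 0.2236, 0.6708)

v_1 = (-3, 3, 3, 1); ‖v_1‖ = 5.2915, so q_1 = (-0.5669, 0.5669, 0.5669, 0.1890).
q_1·v_2 = (-0.5669)·(-3) + 0.5669·4 + 0.5669·4 + 0.1890·2 = 6.6144.
u_2 = v_2 − 6.6144·q_1 = (0.7500, 0.2500, 0.2500, 0.7500).
‖u_2‖ = 1.1180, so q_2 = (0.6708, 0.2236, 0.2236, 0.6708).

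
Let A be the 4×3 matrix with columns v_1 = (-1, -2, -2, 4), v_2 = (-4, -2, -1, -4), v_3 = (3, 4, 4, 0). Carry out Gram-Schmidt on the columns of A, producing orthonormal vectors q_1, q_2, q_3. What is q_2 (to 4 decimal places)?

q_2 = (-0.7110, -0.4159, -0.2482, -0.5098)

v_1 = (-1, -2, -2, 4); ‖v_1‖ = 5.0000, so q_1 = (-0.2000, -0.4000, -0.4000, 0.8000).
q_1·v_2 = (-0.2000)·(-4) + (-0.4000)·(-2) + (-0.4000)·(-1) + 0.8000·(-4) = -1.2000.
u_2 = v_2 + 1.2000·q_1 = (-4.2400, -2.4800, -1.4800, -3.0400).
‖u_2‖ = 5.9632, so q_2 = (-0.7110, -0.4159, -0.2482, -0.5098).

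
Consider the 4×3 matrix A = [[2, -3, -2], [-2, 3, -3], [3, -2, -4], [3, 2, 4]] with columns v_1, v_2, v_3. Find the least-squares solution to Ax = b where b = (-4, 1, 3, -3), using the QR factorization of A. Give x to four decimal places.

x = (-0.2317, 0.2506, -0.4843)

v_1 = (2, -2, 3, 3); ‖v_1‖ = 5.0990, so q_1 = (0.3922, -0.3922, 0.5883, 0.5883).
q_1·v_2 = 0.3922·(-3) + (-0.3922)·3 + 0.5883·(-2) + 0.5883·2 = -2.3534.
u_2 = v_2 + 2.3534·q_1 = (-2.0769, 2.0769, -0.6154, 3.3846).
‖u_2‖ = 4.5234, so q_2 = (-0.4591, 0.4591, -0.1360, 0.7482).
q_1·v_3 = 0.3922·(-2) + (-0.3922)·(-3) + 0.5883·(-4) + 0.5883·4 = 0.3922; q_2·v_3 = (-0.4591)·(-2) + 0.4591·(-3) + (-0.1360)·(-4) + 0.7482·4 = 3.0780.
u_3 = v_3 − 0.3922·q_1 − 3.0780·q_2 = (-0.7406, -4.2594, -3.8120, 1.4662).
‖u_3‖ = 5.9475, so q_3 = (-0.1245, -0.7162, -0.6410, 0.2465).
Qᵀb = (-1.9612, -0.3571, -2.8805).
Back-substitute: x_3 = -2.8805/5.9475 = -0.4843.
x_2 = (-0.3571 − 3.0780·(-0.4843))/4.5234 = 0.2506.
x_1 = (-1.9612 + 2.3534·0.2506 − 0.3922·(-0.4843))/5.0990 = -0.2317.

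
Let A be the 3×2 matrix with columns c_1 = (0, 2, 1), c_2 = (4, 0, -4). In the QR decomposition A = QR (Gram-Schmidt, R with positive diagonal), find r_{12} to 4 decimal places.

c_1 = (0, 2, 1); ‖c_1‖ = 2.2361, so q_1 = (0.0000, 0.8944, 0.4472).
r_{12} = q_1·c_2 = -1.7889.

r_{12} = -1.7889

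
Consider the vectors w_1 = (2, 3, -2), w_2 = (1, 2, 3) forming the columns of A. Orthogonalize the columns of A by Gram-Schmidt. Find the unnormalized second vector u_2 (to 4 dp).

u_2 = (0.7647, 1.6471, 3.2353)

w_1 = (2, 3, -2); ‖w_1‖ = 4.1231, so q_1 = (0.4851, 0.7276, -0.4851).
q_1·w_2 = 0.4851·1 + 0.7276·2 + (-0.4851)·3 = 0.4851.
u_2 = w_2 − 0.4851·q_1 = (0.7647, 1.6471, 3.2353).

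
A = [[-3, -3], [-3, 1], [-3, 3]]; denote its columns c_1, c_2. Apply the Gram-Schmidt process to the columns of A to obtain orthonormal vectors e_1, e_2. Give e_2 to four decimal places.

e_2 = (-0.7715, 0.1543, 0.6172)

c_1 = (-3, -3, -3); ‖c_1‖ = 5.1962, so e_1 = (-0.5774, -0.5774, -0.5774).
e_1·c_2 = (-0.5774)·(-3) + (-0.5774)·1 + (-0.5774)·3 = -0.5774.
u_2 = c_2 + 0.5774·e_1 = (-3.3333, 0.6667, 2.6667).
‖u_2‖ = 4.3205, so e_2 = (-0.7715, 0.1543, 0.6172).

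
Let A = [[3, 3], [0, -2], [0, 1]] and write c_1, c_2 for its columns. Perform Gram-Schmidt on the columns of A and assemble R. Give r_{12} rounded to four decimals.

r_{12} = 3.0000

c_1 = (3, 0, 0); ‖c_1‖ = 3.0000, so q_1 = (1.0000, 0.0000, 0.0000).
r_{12} = q_1·c_2 = 3.0000.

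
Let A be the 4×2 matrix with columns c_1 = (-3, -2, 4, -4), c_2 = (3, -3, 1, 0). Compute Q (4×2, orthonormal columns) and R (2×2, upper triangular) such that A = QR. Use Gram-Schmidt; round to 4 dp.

Q = [[-0.4472, 0.7040], [-0.2981, -0.6784], [0.5963, 0.2091], [-0.5963, 0.0204]], R = [[6.7082, 0.1491], [0.0000, 4.3563]]

q_1 = c_1/‖c_1‖ = (-3, -2, 4, -4)/6.7082 = (-0.4472, -0.2981, 0.5963, -0.5963).
r_{12} = q_1·c_2 = 0.1491.
u_2 = c_2 − 0.1491·q_1 = (3.0667, -2.9556, 0.9111, 0.0889).
‖u_2‖ = 4.3563, so q_2 = (0.7040, -0.6784, 0.2091, 0.0204).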